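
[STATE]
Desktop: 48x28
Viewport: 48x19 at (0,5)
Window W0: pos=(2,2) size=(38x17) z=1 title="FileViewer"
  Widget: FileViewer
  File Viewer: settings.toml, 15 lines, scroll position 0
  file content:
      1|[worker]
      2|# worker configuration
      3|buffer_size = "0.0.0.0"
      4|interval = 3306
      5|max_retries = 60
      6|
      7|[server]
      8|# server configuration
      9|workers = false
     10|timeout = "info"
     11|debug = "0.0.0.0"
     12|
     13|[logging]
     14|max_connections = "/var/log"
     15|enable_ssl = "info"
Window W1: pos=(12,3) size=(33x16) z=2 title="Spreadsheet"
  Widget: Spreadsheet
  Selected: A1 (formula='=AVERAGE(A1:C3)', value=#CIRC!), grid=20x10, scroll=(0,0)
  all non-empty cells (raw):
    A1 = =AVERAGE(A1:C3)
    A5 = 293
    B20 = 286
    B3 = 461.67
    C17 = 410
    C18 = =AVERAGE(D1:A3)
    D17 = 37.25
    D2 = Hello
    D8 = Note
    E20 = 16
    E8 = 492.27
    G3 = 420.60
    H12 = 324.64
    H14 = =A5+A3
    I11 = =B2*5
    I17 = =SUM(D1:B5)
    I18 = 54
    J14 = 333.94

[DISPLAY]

  ┃[worker] ┠───────────────────────────────┨   
  ┃# worker ┃A1: =AVERAGE(A1:C3)            ┃   
  ┃buffer_si┃       A       B       C       ┃   
  ┃interval ┃-------------------------------┃   
  ┃max_retri┃  1 [#CIRC!]       0       0   ┃   
  ┃         ┃  2        0       0       0Hel┃   
  ┃[server] ┃  3        0  461.67       0   ┃   
  ┃# server ┃  4        0       0       0   ┃   
  ┃workers =┃  5      293       0       0   ┃   
  ┃timeout =┃  6        0       0       0   ┃   
  ┃debug = "┃  7        0       0       0   ┃   
  ┃         ┃  8        0       0       0Not┃   
  ┃[logging]┃  9        0       0       0   ┃   
  ┗━━━━━━━━━┗━━━━━━━━━━━━━━━━━━━━━━━━━━━━━━━┛   
                                                
                                                
                                                
                                                
                                                


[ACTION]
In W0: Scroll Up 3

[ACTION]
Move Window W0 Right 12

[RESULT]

          ┃[┠───────────────────────────────┨ ▲┃
          ┃#┃A1: =AVERAGE(A1:C3)            ┃ █┃
          ┃b┃       A       B       C       ┃ ░┃
          ┃i┃-------------------------------┃ ░┃
          ┃m┃  1 [#CIRC!]       0       0   ┃ ░┃
          ┃ ┃  2        0       0       0Hel┃ ░┃
          ┃[┃  3        0  461.67       0   ┃ ░┃
          ┃#┃  4        0       0       0   ┃ ░┃
          ┃w┃  5      293       0       0   ┃ ░┃
          ┃t┃  6        0       0       0   ┃ ░┃
          ┃d┃  7        0       0       0   ┃ ░┃
          ┃ ┃  8        0       0       0Not┃ ░┃
          ┃[┃  9        0       0       0   ┃ ▼┃
          ┗━┗━━━━━━━━━━━━━━━━━━━━━━━━━━━━━━━┛━━┛
                                                
                                                
                                                
                                                
                                                


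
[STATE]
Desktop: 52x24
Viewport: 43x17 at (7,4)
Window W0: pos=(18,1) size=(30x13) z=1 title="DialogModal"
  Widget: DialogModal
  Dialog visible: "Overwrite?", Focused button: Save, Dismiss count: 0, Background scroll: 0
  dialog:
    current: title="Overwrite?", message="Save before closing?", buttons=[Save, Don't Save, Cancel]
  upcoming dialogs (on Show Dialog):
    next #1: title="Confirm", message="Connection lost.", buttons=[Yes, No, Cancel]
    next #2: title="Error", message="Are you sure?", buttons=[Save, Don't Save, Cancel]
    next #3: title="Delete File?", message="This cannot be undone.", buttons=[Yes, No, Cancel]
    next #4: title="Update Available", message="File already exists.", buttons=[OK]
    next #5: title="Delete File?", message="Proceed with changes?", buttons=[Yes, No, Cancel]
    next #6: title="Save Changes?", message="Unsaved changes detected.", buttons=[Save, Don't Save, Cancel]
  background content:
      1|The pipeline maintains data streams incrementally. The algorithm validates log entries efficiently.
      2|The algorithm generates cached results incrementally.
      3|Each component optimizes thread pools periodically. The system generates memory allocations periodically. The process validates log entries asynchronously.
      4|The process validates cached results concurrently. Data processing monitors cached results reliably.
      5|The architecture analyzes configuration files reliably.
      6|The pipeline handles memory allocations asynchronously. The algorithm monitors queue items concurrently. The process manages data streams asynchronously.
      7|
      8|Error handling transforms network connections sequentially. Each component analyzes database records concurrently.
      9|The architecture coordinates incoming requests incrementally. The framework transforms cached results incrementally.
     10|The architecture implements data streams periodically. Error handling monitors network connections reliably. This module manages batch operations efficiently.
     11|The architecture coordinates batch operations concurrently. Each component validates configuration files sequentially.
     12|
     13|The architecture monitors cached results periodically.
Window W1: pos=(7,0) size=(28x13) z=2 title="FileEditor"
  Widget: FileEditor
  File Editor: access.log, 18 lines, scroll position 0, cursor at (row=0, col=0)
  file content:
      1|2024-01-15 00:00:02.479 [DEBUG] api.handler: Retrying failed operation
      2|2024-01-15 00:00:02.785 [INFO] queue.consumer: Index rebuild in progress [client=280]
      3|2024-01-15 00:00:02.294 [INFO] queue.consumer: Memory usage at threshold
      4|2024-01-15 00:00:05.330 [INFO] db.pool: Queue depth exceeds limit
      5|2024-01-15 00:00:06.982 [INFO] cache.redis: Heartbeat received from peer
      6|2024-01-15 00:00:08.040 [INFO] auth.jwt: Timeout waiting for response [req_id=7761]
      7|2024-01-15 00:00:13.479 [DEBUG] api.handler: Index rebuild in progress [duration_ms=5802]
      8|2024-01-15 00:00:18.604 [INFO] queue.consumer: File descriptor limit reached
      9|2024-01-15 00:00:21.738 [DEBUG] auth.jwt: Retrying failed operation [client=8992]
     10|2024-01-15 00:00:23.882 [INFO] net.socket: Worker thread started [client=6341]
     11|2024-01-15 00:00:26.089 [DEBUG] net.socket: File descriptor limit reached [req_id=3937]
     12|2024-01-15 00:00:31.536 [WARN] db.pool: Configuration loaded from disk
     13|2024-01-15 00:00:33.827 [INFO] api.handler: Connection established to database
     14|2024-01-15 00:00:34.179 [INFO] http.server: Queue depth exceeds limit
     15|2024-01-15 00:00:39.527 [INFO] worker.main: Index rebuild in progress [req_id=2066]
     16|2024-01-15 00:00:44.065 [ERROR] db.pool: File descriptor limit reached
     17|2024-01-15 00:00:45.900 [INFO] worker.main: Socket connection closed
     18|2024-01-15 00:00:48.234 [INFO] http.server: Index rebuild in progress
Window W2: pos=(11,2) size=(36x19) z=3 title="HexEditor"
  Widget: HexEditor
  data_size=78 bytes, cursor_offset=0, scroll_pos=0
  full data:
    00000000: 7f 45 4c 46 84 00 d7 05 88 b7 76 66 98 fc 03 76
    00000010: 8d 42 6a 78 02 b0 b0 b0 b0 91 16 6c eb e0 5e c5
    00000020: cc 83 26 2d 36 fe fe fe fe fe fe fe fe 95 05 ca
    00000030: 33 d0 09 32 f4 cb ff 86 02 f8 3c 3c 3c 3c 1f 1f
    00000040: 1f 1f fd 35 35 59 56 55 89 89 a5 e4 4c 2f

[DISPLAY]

┃202┠──────────────────────────────────┨┃  
┃202┃00000000  7F 45 4c 46 84 00 d7 05 ┃┃  
┃202┃00000010  8d 42 6a 78 02 b0 b0 b0 ┃┃  
┃202┃00000020  cc 83 26 2d 36 fe fe fe ┃┃  
┃202┃00000030  33 d0 09 32 f4 cb ff 86 ┃┃  
┃202┃00000040  1f 1f fd 35 35 59 56 55 ┃┃  
┃202┃                                  ┃┃  
┃202┃                                  ┃┃  
┗━━━┃                                  ┃┃  
    ┃                                  ┃┛  
    ┃                                  ┃   
    ┃                                  ┃   
    ┃                                  ┃   
    ┃                                  ┃   
    ┃                                  ┃   
    ┃                                  ┃   
    ┗━━━━━━━━━━━━━━━━━━━━━━━━━━━━━━━━━━┛   


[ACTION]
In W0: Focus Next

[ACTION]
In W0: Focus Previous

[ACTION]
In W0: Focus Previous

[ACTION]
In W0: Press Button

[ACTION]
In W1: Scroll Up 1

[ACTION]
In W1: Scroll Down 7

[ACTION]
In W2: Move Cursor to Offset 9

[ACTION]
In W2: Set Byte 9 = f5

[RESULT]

┃202┠──────────────────────────────────┨┃  
┃202┃00000000  7f 45 4c 46 84 00 d7 05 ┃┃  
┃202┃00000010  8d 42 6a 78 02 b0 b0 b0 ┃┃  
┃202┃00000020  cc 83 26 2d 36 fe fe fe ┃┃  
┃202┃00000030  33 d0 09 32 f4 cb ff 86 ┃┃  
┃202┃00000040  1f 1f fd 35 35 59 56 55 ┃┃  
┃202┃                                  ┃┃  
┃202┃                                  ┃┃  
┗━━━┃                                  ┃┃  
    ┃                                  ┃┛  
    ┃                                  ┃   
    ┃                                  ┃   
    ┃                                  ┃   
    ┃                                  ┃   
    ┃                                  ┃   
    ┃                                  ┃   
    ┗━━━━━━━━━━━━━━━━━━━━━━━━━━━━━━━━━━┛   


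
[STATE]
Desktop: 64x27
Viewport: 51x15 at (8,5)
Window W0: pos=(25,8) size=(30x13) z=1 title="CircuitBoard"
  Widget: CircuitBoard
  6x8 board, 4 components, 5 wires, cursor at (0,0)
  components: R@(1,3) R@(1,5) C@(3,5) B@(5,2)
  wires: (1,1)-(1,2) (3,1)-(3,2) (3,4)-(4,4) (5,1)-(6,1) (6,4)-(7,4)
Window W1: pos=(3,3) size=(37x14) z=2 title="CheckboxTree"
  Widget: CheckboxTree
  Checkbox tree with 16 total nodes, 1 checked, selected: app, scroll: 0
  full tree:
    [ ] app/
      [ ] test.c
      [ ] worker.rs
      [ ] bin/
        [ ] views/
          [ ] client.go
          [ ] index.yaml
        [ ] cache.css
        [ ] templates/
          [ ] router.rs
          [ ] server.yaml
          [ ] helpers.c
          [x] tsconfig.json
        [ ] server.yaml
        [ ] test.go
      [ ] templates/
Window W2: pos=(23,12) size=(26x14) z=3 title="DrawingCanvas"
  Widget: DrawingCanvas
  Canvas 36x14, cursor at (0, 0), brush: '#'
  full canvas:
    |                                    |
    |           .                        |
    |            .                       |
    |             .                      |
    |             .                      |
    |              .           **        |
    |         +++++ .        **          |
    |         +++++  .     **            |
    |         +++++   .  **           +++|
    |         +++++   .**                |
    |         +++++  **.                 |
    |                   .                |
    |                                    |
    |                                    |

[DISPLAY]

───────────────────────────────┨                   
 app/                          ┃                   
 ] test.c                      ┃                   
 ] worker.rs                   ┃━━━━━━━━━━━━━━┓    
-] bin/                        ┃              ┃    
 [ ] views/                    ┃──────────────┨    
   [ ] client.go               ┃              ┃    
   [ ] index.ya┏━━━━━━━━━━━━━━━━━━━━━━━━┓     ┃    
 [ ] cache.css ┃ DrawingCanvas          ┃     ┃    
 [-] templates/┠────────────────────────┨ R   ┃    
   [ ] router.r┃+                       ┃     ┃    
━━━━━━━━━━━━━━━┃           .            ┃     ┃    
               ┃            .           ┃     ┃    
               ┃             .          ┃ C   ┃    
               ┃             .          ┃     ┃    


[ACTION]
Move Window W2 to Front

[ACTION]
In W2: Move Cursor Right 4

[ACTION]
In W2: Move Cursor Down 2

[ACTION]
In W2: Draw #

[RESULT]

───────────────────────────────┨                   
 app/                          ┃                   
 ] test.c                      ┃                   
 ] worker.rs                   ┃━━━━━━━━━━━━━━┓    
-] bin/                        ┃              ┃    
 [ ] views/                    ┃──────────────┨    
   [ ] client.go               ┃              ┃    
   [ ] index.ya┏━━━━━━━━━━━━━━━━━━━━━━━━┓     ┃    
 [ ] cache.css ┃ DrawingCanvas          ┃     ┃    
 [-] templates/┠────────────────────────┨ R   ┃    
   [ ] router.r┃                        ┃     ┃    
━━━━━━━━━━━━━━━┃           .            ┃     ┃    
               ┃    #       .           ┃     ┃    
               ┃             .          ┃ C   ┃    
               ┃             .          ┃     ┃    


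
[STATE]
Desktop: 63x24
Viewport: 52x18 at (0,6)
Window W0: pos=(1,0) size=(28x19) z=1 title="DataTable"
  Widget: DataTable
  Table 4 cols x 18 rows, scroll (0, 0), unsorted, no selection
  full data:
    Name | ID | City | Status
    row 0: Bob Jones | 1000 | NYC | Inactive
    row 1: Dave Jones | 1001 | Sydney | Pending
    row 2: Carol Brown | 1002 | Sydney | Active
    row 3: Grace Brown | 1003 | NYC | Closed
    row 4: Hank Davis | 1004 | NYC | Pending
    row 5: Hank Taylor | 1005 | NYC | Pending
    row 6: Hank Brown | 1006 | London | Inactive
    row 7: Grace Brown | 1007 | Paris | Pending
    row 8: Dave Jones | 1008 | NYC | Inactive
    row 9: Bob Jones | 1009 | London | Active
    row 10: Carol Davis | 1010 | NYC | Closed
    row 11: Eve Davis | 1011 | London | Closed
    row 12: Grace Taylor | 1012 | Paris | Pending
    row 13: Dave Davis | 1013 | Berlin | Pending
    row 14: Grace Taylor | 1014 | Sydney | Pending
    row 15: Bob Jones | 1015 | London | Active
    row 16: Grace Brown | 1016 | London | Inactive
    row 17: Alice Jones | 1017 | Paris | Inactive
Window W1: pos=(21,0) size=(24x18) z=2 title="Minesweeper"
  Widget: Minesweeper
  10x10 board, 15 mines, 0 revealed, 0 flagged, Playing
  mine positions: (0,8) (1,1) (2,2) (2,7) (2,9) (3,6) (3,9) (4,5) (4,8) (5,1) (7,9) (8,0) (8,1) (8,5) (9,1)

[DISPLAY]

 ┃Dave Jones  │1001│S┃■■■■■■■■■■            ┃       
 ┃Carol Brown │1002│S┃■■■■■■■■■■            ┃       
 ┃Grace Brown │1003│N┃■■■■■■■■■■            ┃       
 ┃Hank Davis  │1004│N┃■■■■■■■■■■            ┃       
 ┃Hank Taylor │1005│N┃■■■■■■■■■■            ┃       
 ┃Hank Brown  │1006│L┃■■■■■■■■■■            ┃       
 ┃Grace Brown │1007│P┃■■■■■■■■■■            ┃       
 ┃Dave Jones  │1008│N┃                      ┃       
 ┃Bob Jones   │1009│L┃                      ┃       
 ┃Carol Davis │1010│N┃                      ┃       
 ┃Eve Davis   │1011│L┃                      ┃       
 ┃Grace Taylor│1012│P┗━━━━━━━━━━━━━━━━━━━━━━┛       
 ┗━━━━━━━━━━━━━━━━━━━━━━━━━━┛                       
                                                    
                                                    
                                                    
                                                    
                                                    


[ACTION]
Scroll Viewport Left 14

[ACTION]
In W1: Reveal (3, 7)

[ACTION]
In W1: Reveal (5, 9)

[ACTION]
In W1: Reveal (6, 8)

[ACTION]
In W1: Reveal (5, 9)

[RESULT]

 ┃Dave Jones  │1001│S┃■■■■■■■3■■            ┃       
 ┃Carol Brown │1002│S┃■■■■■■■■■■            ┃       
 ┃Grace Brown │1003│N┃■■■■■■■■■1            ┃       
 ┃Hank Davis  │1004│N┃■■■■■■■■1■            ┃       
 ┃Hank Taylor │1005│N┃■■■■■■■■■■            ┃       
 ┃Hank Brown  │1006│L┃■■■■■■■■■■            ┃       
 ┃Grace Brown │1007│P┃■■■■■■■■■■            ┃       
 ┃Dave Jones  │1008│N┃                      ┃       
 ┃Bob Jones   │1009│L┃                      ┃       
 ┃Carol Davis │1010│N┃                      ┃       
 ┃Eve Davis   │1011│L┃                      ┃       
 ┃Grace Taylor│1012│P┗━━━━━━━━━━━━━━━━━━━━━━┛       
 ┗━━━━━━━━━━━━━━━━━━━━━━━━━━┛                       
                                                    
                                                    
                                                    
                                                    
                                                    


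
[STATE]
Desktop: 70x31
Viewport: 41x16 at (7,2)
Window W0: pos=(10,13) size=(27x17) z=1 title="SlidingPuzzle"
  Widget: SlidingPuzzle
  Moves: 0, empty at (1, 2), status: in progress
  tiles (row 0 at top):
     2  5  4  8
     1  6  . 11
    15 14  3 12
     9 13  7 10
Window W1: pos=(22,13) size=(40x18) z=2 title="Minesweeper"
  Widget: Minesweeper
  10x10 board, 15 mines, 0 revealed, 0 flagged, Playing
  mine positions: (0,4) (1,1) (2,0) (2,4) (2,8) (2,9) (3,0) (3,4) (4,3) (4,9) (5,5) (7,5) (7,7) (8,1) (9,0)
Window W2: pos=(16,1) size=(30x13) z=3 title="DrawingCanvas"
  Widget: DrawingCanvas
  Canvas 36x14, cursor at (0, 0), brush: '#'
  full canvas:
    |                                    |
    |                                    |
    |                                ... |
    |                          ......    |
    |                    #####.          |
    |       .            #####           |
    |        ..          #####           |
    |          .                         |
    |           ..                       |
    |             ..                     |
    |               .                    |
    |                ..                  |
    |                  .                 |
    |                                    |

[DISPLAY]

         ┃ DrawingCanvas              ┃  
         ┠────────────────────────────┨  
         ┃+                           ┃  
         ┃                            ┃  
         ┃                            ┃  
         ┃                          ..┃  
         ┃                    #####.  ┃  
         ┃       .            #####   ┃  
         ┃        ..          #####   ┃  
         ┃          .                 ┃  
         ┃           ..               ┃  
   ┏━━━━━┗━━━━━━━━━━━━━━━━━━━━━━━━━━━━┛━━
   ┃ SlidingPuz┃ Minesweeper             
   ┠───────────┠─────────────────────────
   ┃┌────┬────┬┃■■■■■■■■■■               
   ┃│  2 │  5 │┃■■■■■■■■■■               


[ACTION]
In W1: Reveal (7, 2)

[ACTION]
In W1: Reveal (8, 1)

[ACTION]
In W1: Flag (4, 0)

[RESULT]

         ┃ DrawingCanvas              ┃  
         ┠────────────────────────────┨  
         ┃+                           ┃  
         ┃                            ┃  
         ┃                            ┃  
         ┃                          ..┃  
         ┃                    #####.  ┃  
         ┃       .            #####   ┃  
         ┃        ..          #####   ┃  
         ┃          .                 ┃  
         ┃           ..               ┃  
   ┏━━━━━┗━━━━━━━━━━━━━━━━━━━━━━━━━━━━┛━━
   ┃ SlidingPuz┃ Minesweeper             
   ┠───────────┠─────────────────────────
   ┃┌────┬────┬┃■■■■✹■■■■■               
   ┃│  2 │  5 │┃■✹■■■■■■■■               


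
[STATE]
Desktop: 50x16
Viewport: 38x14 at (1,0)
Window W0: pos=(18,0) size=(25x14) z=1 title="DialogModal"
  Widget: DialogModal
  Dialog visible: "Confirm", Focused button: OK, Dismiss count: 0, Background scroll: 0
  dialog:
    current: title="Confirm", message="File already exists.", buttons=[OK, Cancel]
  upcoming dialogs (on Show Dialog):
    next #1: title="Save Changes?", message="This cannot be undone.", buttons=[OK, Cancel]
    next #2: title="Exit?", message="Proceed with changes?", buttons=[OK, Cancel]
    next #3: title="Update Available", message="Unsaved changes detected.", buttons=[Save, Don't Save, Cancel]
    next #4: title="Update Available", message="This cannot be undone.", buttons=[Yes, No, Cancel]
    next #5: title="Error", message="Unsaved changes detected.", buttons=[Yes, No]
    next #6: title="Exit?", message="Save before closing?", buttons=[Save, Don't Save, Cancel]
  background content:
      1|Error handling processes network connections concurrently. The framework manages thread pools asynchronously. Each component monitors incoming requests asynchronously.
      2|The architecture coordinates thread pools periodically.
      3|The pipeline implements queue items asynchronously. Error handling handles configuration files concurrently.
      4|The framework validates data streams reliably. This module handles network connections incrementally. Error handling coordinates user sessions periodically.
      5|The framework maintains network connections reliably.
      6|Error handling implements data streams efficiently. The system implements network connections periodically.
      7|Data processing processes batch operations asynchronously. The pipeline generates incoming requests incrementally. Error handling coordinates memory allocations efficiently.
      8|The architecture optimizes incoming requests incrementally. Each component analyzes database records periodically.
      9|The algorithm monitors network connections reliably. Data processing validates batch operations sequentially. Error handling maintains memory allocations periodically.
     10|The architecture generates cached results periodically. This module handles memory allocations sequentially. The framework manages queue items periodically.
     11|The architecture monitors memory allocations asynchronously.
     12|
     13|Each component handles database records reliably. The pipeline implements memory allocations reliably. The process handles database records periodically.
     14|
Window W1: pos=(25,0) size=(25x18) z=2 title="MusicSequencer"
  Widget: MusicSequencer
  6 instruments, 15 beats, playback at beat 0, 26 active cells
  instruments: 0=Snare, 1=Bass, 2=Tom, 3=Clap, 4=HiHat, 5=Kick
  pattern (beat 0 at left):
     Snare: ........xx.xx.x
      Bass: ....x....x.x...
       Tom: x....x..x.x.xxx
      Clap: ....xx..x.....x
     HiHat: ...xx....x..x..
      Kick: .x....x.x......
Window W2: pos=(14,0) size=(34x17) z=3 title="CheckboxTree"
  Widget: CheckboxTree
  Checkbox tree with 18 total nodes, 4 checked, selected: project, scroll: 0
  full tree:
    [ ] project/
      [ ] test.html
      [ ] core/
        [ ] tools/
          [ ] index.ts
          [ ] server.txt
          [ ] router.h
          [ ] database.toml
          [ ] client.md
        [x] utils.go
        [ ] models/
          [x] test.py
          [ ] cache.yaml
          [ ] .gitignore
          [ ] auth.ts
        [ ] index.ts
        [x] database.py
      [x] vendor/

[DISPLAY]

             ┏━━━━━━━━━━━━━━━━━━━━━━━━
             ┃ CheckboxTree           
             ┠────────────────────────
             ┃>[-] project/           
             ┃   [ ] test.html        
             ┃   [-] core/            
             ┃     [ ] tools/         
             ┃       [ ] index.ts     
             ┃       [ ] server.txt   
             ┃       [ ] router.h     
             ┃       [ ] database.toml
             ┃       [ ] client.md    
             ┃     [x] utils.go       
             ┃     [-] models/        


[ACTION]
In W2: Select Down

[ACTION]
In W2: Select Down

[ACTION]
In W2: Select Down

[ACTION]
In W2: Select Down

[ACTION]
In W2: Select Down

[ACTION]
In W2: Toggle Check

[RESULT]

             ┏━━━━━━━━━━━━━━━━━━━━━━━━
             ┃ CheckboxTree           
             ┠────────────────────────
             ┃ [-] project/           
             ┃   [ ] test.html        
             ┃   [-] core/            
             ┃     [-] tools/         
             ┃       [ ] index.ts     
             ┃>      [x] server.txt   
             ┃       [ ] router.h     
             ┃       [ ] database.toml
             ┃       [ ] client.md    
             ┃     [x] utils.go       
             ┃     [-] models/        


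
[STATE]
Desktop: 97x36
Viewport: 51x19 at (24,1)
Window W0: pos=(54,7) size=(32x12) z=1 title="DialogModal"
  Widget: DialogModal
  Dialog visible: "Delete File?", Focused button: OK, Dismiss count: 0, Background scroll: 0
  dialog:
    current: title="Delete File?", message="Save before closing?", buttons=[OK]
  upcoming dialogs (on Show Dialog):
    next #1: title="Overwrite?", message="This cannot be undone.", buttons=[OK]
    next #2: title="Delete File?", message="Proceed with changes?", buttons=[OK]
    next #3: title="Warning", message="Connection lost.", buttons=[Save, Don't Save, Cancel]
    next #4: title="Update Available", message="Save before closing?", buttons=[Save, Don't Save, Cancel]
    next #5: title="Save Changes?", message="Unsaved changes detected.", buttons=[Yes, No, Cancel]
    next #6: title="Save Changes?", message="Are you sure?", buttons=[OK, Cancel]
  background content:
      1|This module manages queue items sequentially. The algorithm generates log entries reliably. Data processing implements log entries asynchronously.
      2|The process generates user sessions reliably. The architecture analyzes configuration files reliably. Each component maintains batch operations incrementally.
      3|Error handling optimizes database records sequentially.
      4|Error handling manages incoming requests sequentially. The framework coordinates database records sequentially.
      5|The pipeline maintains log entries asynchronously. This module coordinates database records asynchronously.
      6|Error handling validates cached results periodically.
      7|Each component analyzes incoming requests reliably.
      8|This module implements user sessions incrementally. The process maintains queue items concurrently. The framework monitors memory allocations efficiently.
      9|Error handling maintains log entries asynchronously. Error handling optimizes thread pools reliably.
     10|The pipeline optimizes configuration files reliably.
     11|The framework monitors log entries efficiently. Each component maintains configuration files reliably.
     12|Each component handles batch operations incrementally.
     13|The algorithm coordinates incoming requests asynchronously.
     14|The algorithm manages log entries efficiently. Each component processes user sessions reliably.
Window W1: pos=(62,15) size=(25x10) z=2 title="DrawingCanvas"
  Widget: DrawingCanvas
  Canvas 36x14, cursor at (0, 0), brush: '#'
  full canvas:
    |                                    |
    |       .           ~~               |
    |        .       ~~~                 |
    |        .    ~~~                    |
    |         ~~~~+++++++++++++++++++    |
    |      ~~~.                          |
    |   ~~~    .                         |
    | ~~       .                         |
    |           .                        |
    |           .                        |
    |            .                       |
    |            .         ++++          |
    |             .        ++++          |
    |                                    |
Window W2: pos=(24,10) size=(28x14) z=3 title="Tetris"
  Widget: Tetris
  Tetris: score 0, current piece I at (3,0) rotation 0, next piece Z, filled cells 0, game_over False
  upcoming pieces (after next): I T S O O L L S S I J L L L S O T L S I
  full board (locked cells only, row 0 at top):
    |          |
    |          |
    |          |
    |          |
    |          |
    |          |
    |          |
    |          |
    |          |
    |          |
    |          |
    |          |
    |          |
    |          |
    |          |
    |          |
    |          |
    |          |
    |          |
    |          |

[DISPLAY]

                                                   
                                                   
                                                   
                                                   
                                                   
                                                   
                              ┏━━━━━━━━━━━━━━━━━━━━
                              ┃ DialogModal        
                              ┠────────────────────
┏━━━━━━━━━━━━━━━━━━━━━━━━━━┓  ┃This module manages 
┃ Tetris                   ┃  ┃The┌────────────────
┠──────────────────────────┨  ┃Err│     Delete File
┃          │Next:          ┃  ┃Err│ Save before clo
┃          │▓▓             ┃  ┃The│         [OK]   
┃          │ ▓▓            ┃  ┃Err└───┏━━━━━━━━━━━━
┃          │               ┃  ┃Each co┃ DrawingCanv
┃          │               ┃  ┃This mo┠────────────
┃          │               ┃  ┗━━━━━━━┃+           
┃          │Score:         ┃          ┃       .    


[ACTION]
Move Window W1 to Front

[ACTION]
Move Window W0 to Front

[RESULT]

                                                   
                                                   
                                                   
                                                   
                                                   
                                                   
                              ┏━━━━━━━━━━━━━━━━━━━━
                              ┃ DialogModal        
                              ┠────────────────────
┏━━━━━━━━━━━━━━━━━━━━━━━━━━┓  ┃This module manages 
┃ Tetris                   ┃  ┃The┌────────────────
┠──────────────────────────┨  ┃Err│     Delete File
┃          │Next:          ┃  ┃Err│ Save before clo
┃          │▓▓             ┃  ┃The│         [OK]   
┃          │ ▓▓            ┃  ┃Err└────────────────
┃          │               ┃  ┃Each component analy
┃          │               ┃  ┃This module implemen
┃          │               ┃  ┗━━━━━━━━━━━━━━━━━━━━
┃          │Score:         ┃          ┃       .    


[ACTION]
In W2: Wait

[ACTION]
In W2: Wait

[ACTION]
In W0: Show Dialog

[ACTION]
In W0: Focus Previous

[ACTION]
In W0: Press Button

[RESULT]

                                                   
                                                   
                                                   
                                                   
                                                   
                                                   
                              ┏━━━━━━━━━━━━━━━━━━━━
                              ┃ DialogModal        
                              ┠────────────────────
┏━━━━━━━━━━━━━━━━━━━━━━━━━━┓  ┃This module manages 
┃ Tetris                   ┃  ┃The process generate
┠──────────────────────────┨  ┃Error handling optim
┃          │Next:          ┃  ┃Error handling manag
┃          │▓▓             ┃  ┃The pipeline maintai
┃          │ ▓▓            ┃  ┃Error handling valid
┃          │               ┃  ┃Each component analy
┃          │               ┃  ┃This module implemen
┃          │               ┃  ┗━━━━━━━━━━━━━━━━━━━━
┃          │Score:         ┃          ┃       .    


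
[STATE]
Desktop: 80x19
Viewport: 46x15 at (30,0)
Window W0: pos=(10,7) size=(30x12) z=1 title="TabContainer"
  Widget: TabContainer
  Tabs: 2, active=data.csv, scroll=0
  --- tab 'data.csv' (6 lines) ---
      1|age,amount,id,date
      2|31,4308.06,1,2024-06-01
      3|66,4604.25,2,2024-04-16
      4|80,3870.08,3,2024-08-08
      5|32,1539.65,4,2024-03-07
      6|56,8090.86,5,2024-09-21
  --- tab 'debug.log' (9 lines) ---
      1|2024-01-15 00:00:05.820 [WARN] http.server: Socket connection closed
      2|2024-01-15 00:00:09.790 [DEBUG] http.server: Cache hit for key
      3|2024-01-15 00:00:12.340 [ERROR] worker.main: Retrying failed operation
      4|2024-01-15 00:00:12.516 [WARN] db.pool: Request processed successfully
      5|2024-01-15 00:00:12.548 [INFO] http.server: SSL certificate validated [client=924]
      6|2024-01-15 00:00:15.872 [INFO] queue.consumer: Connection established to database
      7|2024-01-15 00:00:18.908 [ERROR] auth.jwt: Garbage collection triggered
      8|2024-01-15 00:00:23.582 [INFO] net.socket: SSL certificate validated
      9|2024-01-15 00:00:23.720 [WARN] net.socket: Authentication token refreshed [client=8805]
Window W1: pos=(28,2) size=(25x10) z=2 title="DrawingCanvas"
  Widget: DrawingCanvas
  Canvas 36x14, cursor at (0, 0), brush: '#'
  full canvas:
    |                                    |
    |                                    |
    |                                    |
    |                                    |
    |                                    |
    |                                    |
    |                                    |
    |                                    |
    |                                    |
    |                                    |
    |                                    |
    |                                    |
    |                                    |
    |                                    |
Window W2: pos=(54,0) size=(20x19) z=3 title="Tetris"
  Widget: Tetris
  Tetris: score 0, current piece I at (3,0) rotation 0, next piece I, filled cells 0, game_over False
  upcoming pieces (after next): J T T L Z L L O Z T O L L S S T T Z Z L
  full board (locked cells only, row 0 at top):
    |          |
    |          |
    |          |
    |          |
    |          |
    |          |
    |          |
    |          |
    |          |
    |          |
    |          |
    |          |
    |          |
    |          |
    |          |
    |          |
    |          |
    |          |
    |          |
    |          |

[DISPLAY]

                        ┏━━━━━━━━━━━━━━━━━━┓  
                        ┃ Tetris           ┃  
━━━━━━━━━━━━━━━━━━━━━━┓ ┠──────────────────┨  
DrawingCanvas         ┃ ┃                  ┃  
──────────────────────┨ ┃                  ┃  
                      ┃ ┃                  ┃  
                      ┃ ┃                  ┃  
                      ┃ ┃                  ┃  
                      ┃ ┃                  ┃  
                      ┃ ┃                  ┃  
                      ┃ ┃                  ┃  
━━━━━━━━━━━━━━━━━━━━━━┛ ┃                  ┃  
         ┃              ┃                  ┃  
6-01     ┃              ┃                  ┃  
4-16     ┃              ┃                  ┃  


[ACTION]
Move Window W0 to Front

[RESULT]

                        ┏━━━━━━━━━━━━━━━━━━┓  
                        ┃ Tetris           ┃  
━━━━━━━━━━━━━━━━━━━━━━┓ ┠──────────────────┨  
DrawingCanvas         ┃ ┃                  ┃  
──────────────────────┨ ┃                  ┃  
                      ┃ ┃                  ┃  
                      ┃ ┃                  ┃  
━━━━━━━━━┓            ┃ ┃                  ┃  
         ┃            ┃ ┃                  ┃  
─────────┨            ┃ ┃                  ┃  
og       ┃            ┃ ┃                  ┃  
─────────┃━━━━━━━━━━━━┛ ┃                  ┃  
         ┃              ┃                  ┃  
6-01     ┃              ┃                  ┃  
4-16     ┃              ┃                  ┃  


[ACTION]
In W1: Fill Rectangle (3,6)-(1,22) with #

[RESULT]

                        ┏━━━━━━━━━━━━━━━━━━┓  
                        ┃ Tetris           ┃  
━━━━━━━━━━━━━━━━━━━━━━┓ ┠──────────────────┨  
DrawingCanvas         ┃ ┃                  ┃  
──────────────────────┨ ┃                  ┃  
                      ┃ ┃                  ┃  
     #################┃ ┃                  ┃  
━━━━━━━━━┓############┃ ┃                  ┃  
         ┃############┃ ┃                  ┃  
─────────┨            ┃ ┃                  ┃  
og       ┃            ┃ ┃                  ┃  
─────────┃━━━━━━━━━━━━┛ ┃                  ┃  
         ┃              ┃                  ┃  
6-01     ┃              ┃                  ┃  
4-16     ┃              ┃                  ┃  


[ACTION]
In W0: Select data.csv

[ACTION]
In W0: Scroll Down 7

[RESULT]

                        ┏━━━━━━━━━━━━━━━━━━┓  
                        ┃ Tetris           ┃  
━━━━━━━━━━━━━━━━━━━━━━┓ ┠──────────────────┨  
DrawingCanvas         ┃ ┃                  ┃  
──────────────────────┨ ┃                  ┃  
                      ┃ ┃                  ┃  
     #################┃ ┃                  ┃  
━━━━━━━━━┓############┃ ┃                  ┃  
         ┃############┃ ┃                  ┃  
─────────┨            ┃ ┃                  ┃  
og       ┃            ┃ ┃                  ┃  
─────────┃━━━━━━━━━━━━┛ ┃                  ┃  
9-21     ┃              ┃                  ┃  
         ┃              ┃                  ┃  
         ┃              ┃                  ┃  
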